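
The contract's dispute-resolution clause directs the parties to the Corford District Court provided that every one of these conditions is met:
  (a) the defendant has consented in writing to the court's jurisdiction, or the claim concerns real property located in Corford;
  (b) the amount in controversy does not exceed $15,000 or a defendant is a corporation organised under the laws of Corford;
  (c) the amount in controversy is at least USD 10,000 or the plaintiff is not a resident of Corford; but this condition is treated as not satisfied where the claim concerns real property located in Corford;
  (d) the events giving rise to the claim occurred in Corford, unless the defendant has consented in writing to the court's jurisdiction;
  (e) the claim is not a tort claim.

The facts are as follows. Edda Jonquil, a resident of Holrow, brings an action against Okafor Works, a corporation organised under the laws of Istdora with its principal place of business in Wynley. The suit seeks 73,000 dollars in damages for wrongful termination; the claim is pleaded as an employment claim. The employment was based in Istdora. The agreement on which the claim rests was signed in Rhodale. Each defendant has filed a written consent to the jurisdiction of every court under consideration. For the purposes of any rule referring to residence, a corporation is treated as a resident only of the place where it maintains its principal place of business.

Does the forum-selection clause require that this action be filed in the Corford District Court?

The Corford District Court:
  (a) Every defendant has filed written consent — that alternative is enough. Satisfied.
  (b) The amount in controversy is USD 73,000, above the USD 15,000 ceiling; the corporate defendant(s) are organised in Istdora, not Corford — no alternative holds. Not satisfied.
  (c) The amount in controversy is USD 73,000, which meets the $10,000 floor — that alternative is enough. The exception is not triggered, since the claim does not concern real property. Condition met.
  (d) The operative events occurred in Istdora, not Corford. However, every defendant has filed written consent, so the 'unless' proviso supplies this condition. Met.
  (e) The claim is an employment claim, not a tort claim. Satisfied.
  → The clause does not apply.

No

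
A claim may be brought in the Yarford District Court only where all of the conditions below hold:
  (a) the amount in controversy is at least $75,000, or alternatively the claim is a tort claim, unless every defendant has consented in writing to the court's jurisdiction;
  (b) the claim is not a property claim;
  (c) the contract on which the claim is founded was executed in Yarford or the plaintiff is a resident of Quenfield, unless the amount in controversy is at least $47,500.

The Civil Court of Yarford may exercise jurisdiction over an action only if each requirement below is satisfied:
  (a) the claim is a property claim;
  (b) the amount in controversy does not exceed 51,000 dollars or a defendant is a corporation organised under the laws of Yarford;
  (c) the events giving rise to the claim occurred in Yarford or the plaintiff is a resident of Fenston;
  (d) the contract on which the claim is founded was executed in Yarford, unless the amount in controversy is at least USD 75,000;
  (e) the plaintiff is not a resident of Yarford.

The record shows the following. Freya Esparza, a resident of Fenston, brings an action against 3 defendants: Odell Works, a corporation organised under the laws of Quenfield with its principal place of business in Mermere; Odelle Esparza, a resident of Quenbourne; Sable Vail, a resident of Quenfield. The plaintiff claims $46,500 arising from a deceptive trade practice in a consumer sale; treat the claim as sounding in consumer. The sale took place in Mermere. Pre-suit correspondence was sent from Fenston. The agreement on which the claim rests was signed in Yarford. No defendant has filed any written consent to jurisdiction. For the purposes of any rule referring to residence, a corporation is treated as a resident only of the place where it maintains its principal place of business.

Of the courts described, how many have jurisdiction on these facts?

0

The Yarford District Court:
  (a) The amount in controversy is $46,500, below the USD 75,000 floor; the claim is a consumer claim, not a tort claim — every alternative fails. The proviso offers no rescue either, since no such written consent has been filed. Fails.
  (b) The claim is a consumer claim, not a property claim. Condition met.
  (c) The contract was executed in Yarford, which satisfies one of the alternatives. Met.
  → At least one condition fails; no jurisdiction.
The Civil Court of Yarford:
  (a) The claim is a consumer claim, not a property claim. Not satisfied.
  (b) The amount in controversy is $46,500, within the 51,000 dollars ceiling — that alternative is enough. Satisfied.
  (c) The plaintiff resides in Fenston — that alternative is enough. Condition met.
  (d) The contract was executed in Yarford. Met.
  (e) The plaintiff resides in Fenston, which is not Yarford. Met.
  → The court lacks jurisdiction.
No court satisfies all of its conditions.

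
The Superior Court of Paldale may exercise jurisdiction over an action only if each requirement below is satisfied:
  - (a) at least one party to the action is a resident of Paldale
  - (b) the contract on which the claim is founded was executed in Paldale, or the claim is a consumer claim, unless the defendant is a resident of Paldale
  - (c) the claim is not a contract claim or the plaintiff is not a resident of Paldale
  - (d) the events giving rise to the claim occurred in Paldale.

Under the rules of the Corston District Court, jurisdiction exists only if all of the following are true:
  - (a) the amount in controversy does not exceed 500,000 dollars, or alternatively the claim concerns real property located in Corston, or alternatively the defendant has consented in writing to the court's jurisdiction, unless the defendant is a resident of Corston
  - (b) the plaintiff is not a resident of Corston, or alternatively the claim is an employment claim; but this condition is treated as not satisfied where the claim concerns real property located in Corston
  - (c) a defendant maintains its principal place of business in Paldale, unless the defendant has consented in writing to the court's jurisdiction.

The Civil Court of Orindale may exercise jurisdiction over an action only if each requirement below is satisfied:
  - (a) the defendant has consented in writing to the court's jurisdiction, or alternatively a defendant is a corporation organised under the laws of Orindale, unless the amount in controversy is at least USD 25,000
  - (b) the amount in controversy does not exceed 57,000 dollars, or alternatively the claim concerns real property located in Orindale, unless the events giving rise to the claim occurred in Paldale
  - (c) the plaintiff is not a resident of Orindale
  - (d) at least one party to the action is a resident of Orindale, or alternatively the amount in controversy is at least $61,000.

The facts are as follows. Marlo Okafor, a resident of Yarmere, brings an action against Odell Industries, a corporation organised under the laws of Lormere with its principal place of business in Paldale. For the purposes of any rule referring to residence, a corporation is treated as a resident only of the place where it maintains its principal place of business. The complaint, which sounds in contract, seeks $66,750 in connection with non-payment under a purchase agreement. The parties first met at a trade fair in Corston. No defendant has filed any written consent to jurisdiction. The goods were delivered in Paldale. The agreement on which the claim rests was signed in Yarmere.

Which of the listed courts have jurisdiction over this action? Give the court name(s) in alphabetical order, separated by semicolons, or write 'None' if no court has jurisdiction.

the Civil Court of Orindale; the Corston District Court; the Superior Court of Paldale

The Superior Court of Paldale:
  (a) Odell Industries resides in Paldale. Condition met.
  (b) The contract was executed in Yarmere, not Paldale; the claim is a contract claim, not a consumer claim — no alternative holds. The proviso rescues it, though: the defendant resides in Paldale. Satisfied.
  (c) The plaintiff resides in Yarmere, which is not Paldale — that alternative is enough. Condition met.
  (d) The operative events occurred in Paldale. Condition met.
  → The court has jurisdiction.
The Corston District Court:
  (a) The amount in controversy is 66,750 dollars, within the 500,000 dollars ceiling — that alternative is enough. Condition met.
  (b) The plaintiff resides in Yarmere, which is not Corston, so this disjunct is met. The exception is not triggered, since the claim does not concern real property. Satisfied.
  (c) Odell Industries has its principal place of business in Paldale. Satisfied.
  → The court has jurisdiction.
The Civil Court of Orindale:
  (a) No such written consent has been filed; the corporate defendant(s) are organised in Lormere, not Orindale — none of the alternatives is met. But the amount in controversy is USD 66,750, which meets the $25,000 floor, and the 'unless' clause therefore excuses the requirement. Met.
  (b) The amount in controversy is USD 66,750, above the 57,000 dollars ceiling; the claim does not concern real property — no alternative holds. However, the operative events occurred in Paldale, so the 'unless' proviso supplies this condition. Condition met.
  (c) The plaintiff resides in Yarmere, which is not Orindale. Condition met.
  (d) The amount in controversy is $66,750, which meets the $61,000 floor, so one alternative holds. Met.
  → Jurisdiction lies.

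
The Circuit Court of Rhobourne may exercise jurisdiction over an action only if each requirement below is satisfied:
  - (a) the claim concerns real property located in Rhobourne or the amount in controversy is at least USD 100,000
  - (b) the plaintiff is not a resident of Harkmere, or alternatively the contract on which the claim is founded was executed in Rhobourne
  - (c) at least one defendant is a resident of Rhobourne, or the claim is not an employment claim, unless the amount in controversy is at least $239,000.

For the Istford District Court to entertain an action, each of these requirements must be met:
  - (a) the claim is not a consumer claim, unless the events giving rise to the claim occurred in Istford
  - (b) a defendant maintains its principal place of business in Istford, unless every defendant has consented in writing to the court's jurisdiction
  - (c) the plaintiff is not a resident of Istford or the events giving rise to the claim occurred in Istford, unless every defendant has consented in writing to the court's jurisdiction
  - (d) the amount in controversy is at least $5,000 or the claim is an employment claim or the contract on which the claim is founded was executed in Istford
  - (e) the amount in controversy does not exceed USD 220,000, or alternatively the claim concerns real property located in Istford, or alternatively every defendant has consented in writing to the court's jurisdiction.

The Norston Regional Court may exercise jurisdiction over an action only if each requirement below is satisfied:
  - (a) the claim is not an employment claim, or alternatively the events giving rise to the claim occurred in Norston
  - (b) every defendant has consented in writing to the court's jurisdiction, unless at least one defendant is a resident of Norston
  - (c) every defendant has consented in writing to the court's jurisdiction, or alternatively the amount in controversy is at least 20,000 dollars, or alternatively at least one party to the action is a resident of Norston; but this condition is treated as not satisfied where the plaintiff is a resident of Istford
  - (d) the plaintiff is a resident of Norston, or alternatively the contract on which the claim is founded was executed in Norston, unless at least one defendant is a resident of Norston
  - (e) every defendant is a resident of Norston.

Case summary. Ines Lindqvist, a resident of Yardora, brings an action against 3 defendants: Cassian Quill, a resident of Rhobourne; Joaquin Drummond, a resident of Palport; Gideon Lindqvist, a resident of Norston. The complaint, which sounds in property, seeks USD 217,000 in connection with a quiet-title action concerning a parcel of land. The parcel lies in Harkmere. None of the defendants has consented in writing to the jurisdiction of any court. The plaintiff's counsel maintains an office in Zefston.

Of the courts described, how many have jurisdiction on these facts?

1

The Circuit Court of Rhobourne:
  (a) The amount in controversy is 217,000 dollars, which meets the 100,000 dollars floor, which satisfies one of the alternatives. Condition met.
  (b) The plaintiff resides in Yardora, which is not Harkmere, so one alternative holds. Met.
  (c) Cassian Quill resides in Rhobourne, so one alternative holds. Satisfied.
  → All conditions met; jurisdiction exists.
The Istford District Court:
  (a) The claim is a property claim, not a consumer claim. Met.
  (b) No defendant is a corporation. Nor does the 'unless' clause help: no such written consent has been filed. Fails.
  (c) The plaintiff resides in Yardora, which is not Istford — that alternative is enough. Satisfied.
  (d) The amount in controversy is USD 217,000, which meets the $5,000 floor, so one alternative holds. Met.
  (e) The amount in controversy is USD 217,000, within the 220,000 dollars ceiling, which satisfies one of the alternatives. Met.
  → The court lacks jurisdiction.
The Norston Regional Court:
  (a) The claim is a property claim, not an employment claim, which satisfies one of the alternatives. Condition met.
  (b) No such written consent has been filed. However, Gideon Lindqvist resides in Norston, so the 'unless' proviso supplies this condition. Condition met.
  (c) The amount in controversy is $217,000, which meets the $20,000 floor, which satisfies one of the alternatives. The carve-out does not apply: the plaintiff resides in Yardora, not Istford. Met.
  (d) The plaintiff resides in Yardora, not Norston; no contract (and hence no place of execution) is alleged — every alternative fails. However, Gideon Lindqvist resides in Norston, so the 'unless' proviso supplies this condition. Met.
  (e) The defendants reside as follows — Cassian Quill in Rhobourne, Joaquin Drummond in Palport, Gideon Lindqvist in Norston — not all in Norston. Not satisfied.
  → At least one condition fails; no jurisdiction.
Courts with jurisdiction: the Circuit Court of Rhobourne — 1 in total.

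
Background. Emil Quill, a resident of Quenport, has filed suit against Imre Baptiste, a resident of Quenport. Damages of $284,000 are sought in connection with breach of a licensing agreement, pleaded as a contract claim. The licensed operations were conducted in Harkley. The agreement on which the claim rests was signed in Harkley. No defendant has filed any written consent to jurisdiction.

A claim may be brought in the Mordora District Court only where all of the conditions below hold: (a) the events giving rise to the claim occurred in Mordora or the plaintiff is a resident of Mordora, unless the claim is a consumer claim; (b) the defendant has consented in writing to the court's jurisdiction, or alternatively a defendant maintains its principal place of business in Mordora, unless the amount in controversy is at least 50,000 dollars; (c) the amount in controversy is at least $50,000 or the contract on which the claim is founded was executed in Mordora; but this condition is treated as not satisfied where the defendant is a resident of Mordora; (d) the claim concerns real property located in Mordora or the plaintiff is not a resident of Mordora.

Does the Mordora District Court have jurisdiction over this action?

The Mordora District Court:
  (a) The operative events occurred in Harkley, not Mordora; the plaintiff resides in Quenport, not Mordora — every alternative fails. Nor does the 'unless' clause help: the claim is a contract claim, not a consumer claim. Fails.
  (b) No such written consent has been filed; no defendant is a corporation — no alternative holds. However, the amount in controversy is $284,000, which meets the $50,000 floor, so the 'unless' proviso supplies this condition. Satisfied.
  (c) The amount in controversy is $284,000, which meets the 50,000 dollars floor, which satisfies one of the alternatives. And the carve-out is inapplicable — the defendant resides in Quenport, not Mordora. Satisfied.
  (d) The plaintiff resides in Quenport, which is not Mordora, which satisfies one of the alternatives. Met.
  → At least one condition fails; no jurisdiction.

No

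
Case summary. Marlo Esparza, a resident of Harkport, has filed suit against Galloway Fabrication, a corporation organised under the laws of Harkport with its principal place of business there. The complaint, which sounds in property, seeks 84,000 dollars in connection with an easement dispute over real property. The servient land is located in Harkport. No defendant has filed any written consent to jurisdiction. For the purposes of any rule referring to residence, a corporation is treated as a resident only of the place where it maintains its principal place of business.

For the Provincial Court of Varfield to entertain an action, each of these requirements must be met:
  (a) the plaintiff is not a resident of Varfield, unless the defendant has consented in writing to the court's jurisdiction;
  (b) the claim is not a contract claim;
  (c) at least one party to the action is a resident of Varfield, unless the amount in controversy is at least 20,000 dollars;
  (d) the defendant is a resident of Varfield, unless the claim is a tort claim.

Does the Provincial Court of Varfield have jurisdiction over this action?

The Provincial Court of Varfield:
  (a) The plaintiff resides in Harkport, which is not Varfield. Satisfied.
  (b) The claim is a property claim, not a contract claim. Satisfied.
  (c) No party resides in Varfield. But the amount in controversy is 84,000 dollars, which meets the USD 20,000 floor, and the 'unless' clause therefore excuses the requirement. Met.
  (d) The defendant resides in Harkport, not Varfield. Nor does the 'unless' clause help: the claim is a property claim, not a tort claim. Condition not met.
  → At least one condition fails; no jurisdiction.

No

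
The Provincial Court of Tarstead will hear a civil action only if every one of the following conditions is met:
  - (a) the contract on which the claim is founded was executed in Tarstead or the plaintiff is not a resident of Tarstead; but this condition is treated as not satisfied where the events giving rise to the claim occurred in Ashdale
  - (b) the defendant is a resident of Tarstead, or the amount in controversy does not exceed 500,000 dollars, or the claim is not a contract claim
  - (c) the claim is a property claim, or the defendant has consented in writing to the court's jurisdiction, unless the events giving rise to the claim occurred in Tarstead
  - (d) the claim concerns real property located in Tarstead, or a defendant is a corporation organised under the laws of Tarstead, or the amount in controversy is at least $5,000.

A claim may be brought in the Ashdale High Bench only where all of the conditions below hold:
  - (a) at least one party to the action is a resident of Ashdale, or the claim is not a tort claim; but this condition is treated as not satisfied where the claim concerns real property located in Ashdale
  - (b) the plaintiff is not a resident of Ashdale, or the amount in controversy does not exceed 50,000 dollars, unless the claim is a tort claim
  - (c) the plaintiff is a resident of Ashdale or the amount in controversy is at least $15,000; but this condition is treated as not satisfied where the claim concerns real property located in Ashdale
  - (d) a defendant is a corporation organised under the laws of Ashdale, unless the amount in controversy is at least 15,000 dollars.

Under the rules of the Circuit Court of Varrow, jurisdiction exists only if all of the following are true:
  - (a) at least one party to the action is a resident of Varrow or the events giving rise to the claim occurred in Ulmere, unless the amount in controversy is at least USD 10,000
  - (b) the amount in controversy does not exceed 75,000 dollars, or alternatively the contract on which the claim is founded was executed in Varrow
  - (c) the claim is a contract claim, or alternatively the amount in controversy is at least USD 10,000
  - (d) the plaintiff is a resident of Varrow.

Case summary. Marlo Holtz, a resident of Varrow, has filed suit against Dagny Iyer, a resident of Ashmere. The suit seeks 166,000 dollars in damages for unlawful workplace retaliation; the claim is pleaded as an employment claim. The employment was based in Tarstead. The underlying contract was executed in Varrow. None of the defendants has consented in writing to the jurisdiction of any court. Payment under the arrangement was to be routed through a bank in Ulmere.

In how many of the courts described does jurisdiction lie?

The Provincial Court of Tarstead:
  (a) The plaintiff resides in Varrow, which is not Tarstead — that alternative is enough. And the carve-out is inapplicable — the operative events occurred in Tarstead, not Ashdale. Condition met.
  (b) The amount in controversy is 166,000 dollars, within the 500,000 dollars ceiling — that alternative is enough. Satisfied.
  (c) The claim is an employment claim, not a property claim; no such written consent has been filed — none of the alternatives is met. However, the operative events occurred in Tarstead, so the 'unless' proviso supplies this condition. Met.
  (d) The amount in controversy is USD 166,000, which meets the $5,000 floor — that alternative is enough. Condition met.
  → Every requirement is satisfied — jurisdiction.
The Ashdale High Bench:
  (a) The claim is an employment claim, not a tort claim — that alternative is enough. And the carve-out is inapplicable — the claim does not concern real property. Met.
  (b) The plaintiff resides in Varrow, which is not Ashdale, which satisfies one of the alternatives. Satisfied.
  (c) The amount in controversy is 166,000 dollars, which meets the USD 15,000 floor, which satisfies one of the alternatives. And the carve-out is inapplicable — the claim does not concern real property. Met.
  (d) No defendant is a corporation. The proviso rescues it, though: the amount in controversy is USD 166,000, which meets the $15,000 floor. Condition met.
  → All conditions met; jurisdiction exists.
The Circuit Court of Varrow:
  (a) Marlo Holtz resides in Varrow — that alternative is enough. Satisfied.
  (b) The contract was executed in Varrow — that alternative is enough. Satisfied.
  (c) The amount in controversy is USD 166,000, which meets the 10,000 dollars floor, so this disjunct is met. Satisfied.
  (d) The plaintiff resides in Varrow. Met.
  → All conditions met; jurisdiction exists.
Courts with jurisdiction: the Provincial Court of Tarstead, the Ashdale High Bench, the Circuit Court of Varrow — 3 in total.

3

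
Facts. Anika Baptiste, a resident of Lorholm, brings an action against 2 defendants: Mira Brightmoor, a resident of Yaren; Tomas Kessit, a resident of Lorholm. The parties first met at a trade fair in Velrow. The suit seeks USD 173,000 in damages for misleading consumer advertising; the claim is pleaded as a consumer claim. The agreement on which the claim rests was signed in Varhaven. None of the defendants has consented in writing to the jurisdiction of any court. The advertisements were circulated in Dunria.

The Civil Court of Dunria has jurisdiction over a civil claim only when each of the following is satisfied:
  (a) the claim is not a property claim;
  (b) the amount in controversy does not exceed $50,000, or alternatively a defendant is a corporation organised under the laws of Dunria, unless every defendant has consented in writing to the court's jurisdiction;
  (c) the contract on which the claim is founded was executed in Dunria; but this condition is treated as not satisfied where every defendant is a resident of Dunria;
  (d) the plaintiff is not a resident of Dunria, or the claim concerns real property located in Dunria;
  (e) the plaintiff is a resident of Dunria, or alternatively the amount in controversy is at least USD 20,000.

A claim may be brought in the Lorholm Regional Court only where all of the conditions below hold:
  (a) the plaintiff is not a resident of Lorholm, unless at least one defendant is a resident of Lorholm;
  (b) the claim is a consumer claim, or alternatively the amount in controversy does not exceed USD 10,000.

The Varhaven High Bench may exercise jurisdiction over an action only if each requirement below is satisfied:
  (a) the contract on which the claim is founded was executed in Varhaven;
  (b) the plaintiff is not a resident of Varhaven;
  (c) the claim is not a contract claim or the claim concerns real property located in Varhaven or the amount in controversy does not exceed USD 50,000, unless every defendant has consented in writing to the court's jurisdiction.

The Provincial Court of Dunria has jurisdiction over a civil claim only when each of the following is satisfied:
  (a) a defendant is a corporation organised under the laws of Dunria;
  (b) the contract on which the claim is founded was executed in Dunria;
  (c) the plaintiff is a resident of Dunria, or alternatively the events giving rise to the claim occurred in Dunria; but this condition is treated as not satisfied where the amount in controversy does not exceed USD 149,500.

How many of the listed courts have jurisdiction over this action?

2

The Civil Court of Dunria:
  (a) The claim is a consumer claim, not a property claim. Satisfied.
  (b) The amount in controversy is USD 173,000, above the USD 50,000 ceiling; no defendant is a corporation — none of the alternatives is met. The proviso offers no rescue either, since no such written consent has been filed. Condition not met.
  (c) The contract was executed in Varhaven, not Dunria. Fails.
  (d) The plaintiff resides in Lorholm, which is not Dunria, so one alternative holds. Satisfied.
  (e) The amount in controversy is $173,000, which meets the 20,000 dollars floor, so this disjunct is met. Condition met.
  → Not every requirement is met — no jurisdiction.
The Lorholm Regional Court:
  (a) The plaintiff resides in Lorholm. However, Tomas Kessit resides in Lorholm, so the 'unless' proviso supplies this condition. Satisfied.
  (b) The claim is a consumer claim — that alternative is enough. Satisfied.
  → The court has jurisdiction.
The Varhaven High Bench:
  (a) The contract was executed in Varhaven. Met.
  (b) The plaintiff resides in Lorholm, which is not Varhaven. Condition met.
  (c) The claim is a consumer claim, not a contract claim, so one alternative holds. Satisfied.
  → The court has jurisdiction.
The Provincial Court of Dunria:
  (a) No defendant is a corporation. Condition not met.
  (b) The contract was executed in Varhaven, not Dunria. Fails.
  (c) The operative events occurred in Dunria, which satisfies one of the alternatives. The exception is not triggered, since the amount in controversy is USD 173,000, above the USD 149,500 ceiling. Condition met.
  → At least one condition fails; no jurisdiction.
Courts with jurisdiction: the Lorholm Regional Court, the Varhaven High Bench — 2 in total.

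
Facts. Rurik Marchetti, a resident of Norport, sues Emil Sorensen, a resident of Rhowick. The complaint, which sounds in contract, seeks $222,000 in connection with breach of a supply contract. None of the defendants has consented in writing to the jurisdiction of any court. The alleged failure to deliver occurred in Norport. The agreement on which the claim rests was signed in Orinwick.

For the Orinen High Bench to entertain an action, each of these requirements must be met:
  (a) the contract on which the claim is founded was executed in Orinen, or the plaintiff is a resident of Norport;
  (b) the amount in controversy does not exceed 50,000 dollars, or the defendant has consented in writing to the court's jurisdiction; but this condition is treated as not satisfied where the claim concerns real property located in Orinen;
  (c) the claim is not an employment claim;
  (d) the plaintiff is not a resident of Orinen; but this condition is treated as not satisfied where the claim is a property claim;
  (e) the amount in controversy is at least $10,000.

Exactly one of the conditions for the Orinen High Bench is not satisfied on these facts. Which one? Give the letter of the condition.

(b)

The Orinen High Bench:
  (a) The plaintiff resides in Norport, so one alternative holds. Satisfied.
  (b) The amount in controversy is USD 222,000, above the $50,000 ceiling; no such written consent has been filed — no alternative holds. Fails.
  (c) The claim is a contract claim, not an employment claim. Met.
  (d) The plaintiff resides in Norport, which is not Orinen. The carve-out does not apply: the claim is a contract claim, not a property claim. Met.
  (e) The amount in controversy is $222,000, which meets the USD 10,000 floor. Satisfied.
Only condition (b) fails.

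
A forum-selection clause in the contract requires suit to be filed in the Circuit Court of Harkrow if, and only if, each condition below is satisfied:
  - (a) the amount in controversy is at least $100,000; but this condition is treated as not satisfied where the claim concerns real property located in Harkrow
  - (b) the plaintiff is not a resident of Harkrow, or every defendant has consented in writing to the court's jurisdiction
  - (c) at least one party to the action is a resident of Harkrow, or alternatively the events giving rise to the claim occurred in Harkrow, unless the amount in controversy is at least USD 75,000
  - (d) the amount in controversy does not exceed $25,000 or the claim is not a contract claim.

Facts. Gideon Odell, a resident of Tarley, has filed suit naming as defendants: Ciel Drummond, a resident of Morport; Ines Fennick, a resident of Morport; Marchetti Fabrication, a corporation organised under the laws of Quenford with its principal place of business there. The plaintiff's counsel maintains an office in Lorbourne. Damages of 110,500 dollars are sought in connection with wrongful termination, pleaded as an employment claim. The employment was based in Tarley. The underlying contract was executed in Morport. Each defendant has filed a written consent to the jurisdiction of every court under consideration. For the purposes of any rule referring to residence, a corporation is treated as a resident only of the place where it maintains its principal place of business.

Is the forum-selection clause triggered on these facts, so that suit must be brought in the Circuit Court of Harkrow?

Yes

The Circuit Court of Harkrow:
  (a) The amount in controversy is USD 110,500, which meets the 100,000 dollars floor. The carve-out does not apply: the claim does not concern real property. Condition met.
  (b) The plaintiff resides in Tarley, which is not Harkrow, so one alternative holds. Condition met.
  (c) No party resides in Harkrow; the operative events occurred in Tarley, not Harkrow — every alternative fails. However, the amount in controversy is USD 110,500, which meets the USD 75,000 floor, so the 'unless' proviso supplies this condition. Satisfied.
  (d) The claim is an employment claim, not a contract claim, so this disjunct is met. Condition met.
  → The clause applies.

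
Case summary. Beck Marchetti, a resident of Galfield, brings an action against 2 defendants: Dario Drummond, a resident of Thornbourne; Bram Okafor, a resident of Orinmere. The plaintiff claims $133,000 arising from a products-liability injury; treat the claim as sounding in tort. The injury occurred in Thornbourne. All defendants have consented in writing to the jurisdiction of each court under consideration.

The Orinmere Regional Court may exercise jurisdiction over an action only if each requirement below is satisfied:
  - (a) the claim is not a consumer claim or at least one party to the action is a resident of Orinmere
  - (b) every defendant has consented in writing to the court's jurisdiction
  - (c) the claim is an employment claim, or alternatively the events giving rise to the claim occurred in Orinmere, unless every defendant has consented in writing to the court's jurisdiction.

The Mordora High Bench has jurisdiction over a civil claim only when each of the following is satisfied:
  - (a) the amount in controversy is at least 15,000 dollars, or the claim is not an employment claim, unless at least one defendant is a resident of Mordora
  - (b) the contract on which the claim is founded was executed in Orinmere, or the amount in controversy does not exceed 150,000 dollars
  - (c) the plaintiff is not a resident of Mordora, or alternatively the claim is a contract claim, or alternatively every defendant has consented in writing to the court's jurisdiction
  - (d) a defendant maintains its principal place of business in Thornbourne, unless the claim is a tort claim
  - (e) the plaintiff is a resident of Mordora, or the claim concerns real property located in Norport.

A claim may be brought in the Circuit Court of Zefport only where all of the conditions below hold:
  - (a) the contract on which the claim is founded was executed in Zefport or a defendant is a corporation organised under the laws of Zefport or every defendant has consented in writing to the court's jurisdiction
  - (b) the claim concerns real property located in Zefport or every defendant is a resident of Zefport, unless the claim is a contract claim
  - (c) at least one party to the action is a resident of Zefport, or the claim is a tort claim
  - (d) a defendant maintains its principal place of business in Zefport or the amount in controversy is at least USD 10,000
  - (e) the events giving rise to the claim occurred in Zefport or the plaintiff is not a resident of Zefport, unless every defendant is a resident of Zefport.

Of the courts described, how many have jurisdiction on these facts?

The Orinmere Regional Court:
  (a) The claim is a tort claim, not a consumer claim — that alternative is enough. Condition met.
  (b) Every defendant has filed written consent. Satisfied.
  (c) The claim is a tort claim, not an employment claim; the operative events occurred in Thornbourne, not Orinmere — no alternative holds. The proviso rescues it, though: every defendant has filed written consent. Condition met.
  → All conditions met; jurisdiction exists.
The Mordora High Bench:
  (a) The amount in controversy is USD 133,000, which meets the USD 15,000 floor — that alternative is enough. Condition met.
  (b) The amount in controversy is 133,000 dollars, within the $150,000 ceiling — that alternative is enough. Met.
  (c) The plaintiff resides in Galfield, which is not Mordora, which satisfies one of the alternatives. Condition met.
  (d) No defendant is a corporation. However, the claim is a tort claim, so the 'unless' proviso supplies this condition. Satisfied.
  (e) The plaintiff resides in Galfield, not Mordora; the claim does not concern real property — every alternative fails. Not satisfied.
  → Not every requirement is met — no jurisdiction.
The Circuit Court of Zefport:
  (a) Every defendant has filed written consent, so this disjunct is met. Met.
  (b) The claim does not concern real property; the defendants reside as follows — Dario Drummond in Thornbourne, Bram Okafor in Orinmere — not all in Zefport — every alternative fails. The proviso offers no rescue either, since the claim is a tort claim, not a contract claim. Not met.
  (c) The claim is a tort claim, which satisfies one of the alternatives. Condition met.
  (d) The amount in controversy is $133,000, which meets the $10,000 floor, so this disjunct is met. Condition met.
  (e) The plaintiff resides in Galfield, which is not Zefport — that alternative is enough. Met.
  → The court lacks jurisdiction.
Courts with jurisdiction: the Orinmere Regional Court — 1 in total.

1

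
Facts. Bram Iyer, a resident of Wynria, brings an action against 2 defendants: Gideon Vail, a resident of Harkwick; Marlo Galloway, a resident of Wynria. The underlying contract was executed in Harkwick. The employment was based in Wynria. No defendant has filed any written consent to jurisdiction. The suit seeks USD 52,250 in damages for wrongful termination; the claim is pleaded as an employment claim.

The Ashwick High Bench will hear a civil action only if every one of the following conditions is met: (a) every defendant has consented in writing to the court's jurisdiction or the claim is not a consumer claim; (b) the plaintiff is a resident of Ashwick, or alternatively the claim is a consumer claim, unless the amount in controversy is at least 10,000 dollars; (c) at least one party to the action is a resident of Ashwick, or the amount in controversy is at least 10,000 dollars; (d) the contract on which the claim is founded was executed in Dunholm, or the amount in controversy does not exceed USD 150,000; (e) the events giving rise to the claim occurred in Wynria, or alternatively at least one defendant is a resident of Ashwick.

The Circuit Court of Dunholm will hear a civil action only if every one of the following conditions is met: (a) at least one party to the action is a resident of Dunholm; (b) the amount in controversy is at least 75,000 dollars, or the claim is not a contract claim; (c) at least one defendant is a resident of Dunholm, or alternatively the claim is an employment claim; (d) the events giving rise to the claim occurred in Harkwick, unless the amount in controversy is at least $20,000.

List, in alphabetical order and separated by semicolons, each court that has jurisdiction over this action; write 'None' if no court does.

the Ashwick High Bench

The Ashwick High Bench:
  (a) The claim is an employment claim, not a consumer claim, so this disjunct is met. Met.
  (b) The plaintiff resides in Wynria, not Ashwick; the claim is an employment claim, not a consumer claim — none of the alternatives is met. But the amount in controversy is $52,250, which meets the $10,000 floor, and the 'unless' clause therefore excuses the requirement. Satisfied.
  (c) The amount in controversy is 52,250 dollars, which meets the USD 10,000 floor, which satisfies one of the alternatives. Condition met.
  (d) The amount in controversy is USD 52,250, within the 150,000 dollars ceiling — that alternative is enough. Satisfied.
  (e) The operative events occurred in Wynria, so one alternative holds. Met.
  → Every requirement is satisfied — jurisdiction.
The Circuit Court of Dunholm:
  (a) No party resides in Dunholm. Condition not met.
  (b) The claim is an employment claim, not a contract claim, so one alternative holds. Satisfied.
  (c) The claim is an employment claim, so one alternative holds. Met.
  (d) The operative events occurred in Wynria, not Harkwick. But the amount in controversy is USD 52,250, which meets the $20,000 floor, and the 'unless' clause therefore excuses the requirement. Satisfied.
  → The court lacks jurisdiction.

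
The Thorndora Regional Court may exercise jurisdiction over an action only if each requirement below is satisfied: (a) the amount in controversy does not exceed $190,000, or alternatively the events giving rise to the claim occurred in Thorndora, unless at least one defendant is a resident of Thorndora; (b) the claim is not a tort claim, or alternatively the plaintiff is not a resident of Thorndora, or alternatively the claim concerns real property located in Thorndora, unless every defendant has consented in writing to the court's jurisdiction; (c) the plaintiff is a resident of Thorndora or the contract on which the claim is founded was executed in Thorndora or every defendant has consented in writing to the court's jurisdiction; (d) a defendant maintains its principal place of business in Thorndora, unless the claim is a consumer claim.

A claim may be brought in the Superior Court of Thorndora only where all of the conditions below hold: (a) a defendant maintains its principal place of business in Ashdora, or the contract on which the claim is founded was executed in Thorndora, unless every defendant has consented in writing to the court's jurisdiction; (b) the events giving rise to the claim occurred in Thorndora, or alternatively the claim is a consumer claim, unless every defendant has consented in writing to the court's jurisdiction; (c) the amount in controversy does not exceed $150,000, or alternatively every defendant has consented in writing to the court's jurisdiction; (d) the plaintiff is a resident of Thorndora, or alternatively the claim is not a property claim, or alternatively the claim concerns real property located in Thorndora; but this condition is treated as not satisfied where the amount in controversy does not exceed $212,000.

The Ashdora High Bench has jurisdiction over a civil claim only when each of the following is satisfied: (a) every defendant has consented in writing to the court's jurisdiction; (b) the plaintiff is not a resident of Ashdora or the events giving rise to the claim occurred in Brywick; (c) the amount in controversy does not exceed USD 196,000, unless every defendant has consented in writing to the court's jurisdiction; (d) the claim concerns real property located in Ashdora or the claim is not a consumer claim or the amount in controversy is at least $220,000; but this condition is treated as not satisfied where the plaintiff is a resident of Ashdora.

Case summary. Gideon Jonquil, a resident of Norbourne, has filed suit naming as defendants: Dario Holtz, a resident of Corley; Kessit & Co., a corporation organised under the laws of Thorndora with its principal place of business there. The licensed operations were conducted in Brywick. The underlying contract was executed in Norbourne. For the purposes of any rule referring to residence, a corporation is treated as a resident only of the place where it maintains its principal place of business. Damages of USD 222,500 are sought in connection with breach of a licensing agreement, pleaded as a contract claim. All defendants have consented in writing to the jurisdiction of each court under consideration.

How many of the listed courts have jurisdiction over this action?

3

The Thorndora Regional Court:
  (a) The amount in controversy is 222,500 dollars, above the USD 190,000 ceiling; the operative events occurred in Brywick, not Thorndora — every alternative fails. The proviso rescues it, though: Kessit & Co. resides in Thorndora. Condition met.
  (b) The claim is a contract claim, not a tort claim, so this disjunct is met. Satisfied.
  (c) Every defendant has filed written consent — that alternative is enough. Condition met.
  (d) Kessit & Co. has its principal place of business in Thorndora. Condition met.
  → All conditions met; jurisdiction exists.
The Superior Court of Thorndora:
  (a) The corporate defendant(s) have their principal place of business in Thorndora, not Ashdora; the contract was executed in Norbourne, not Thorndora — no alternative holds. But every defendant has filed written consent, and the 'unless' clause therefore excuses the requirement. Condition met.
  (b) The operative events occurred in Brywick, not Thorndora; the claim is a contract claim, not a consumer claim — none of the alternatives is met. However, every defendant has filed written consent, so the 'unless' proviso supplies this condition. Satisfied.
  (c) Every defendant has filed written consent — that alternative is enough. Met.
  (d) The claim is a contract claim, not a property claim — that alternative is enough. The exception is not triggered, since the amount in controversy is $222,500, above the $212,000 ceiling. Satisfied.
  → The court has jurisdiction.
The Ashdora High Bench:
  (a) Every defendant has filed written consent. Met.
  (b) The plaintiff resides in Norbourne, which is not Ashdora — that alternative is enough. Met.
  (c) The amount in controversy is USD 222,500, above the 196,000 dollars ceiling. But every defendant has filed written consent, and the 'unless' clause therefore excuses the requirement. Condition met.
  (d) The claim is a contract claim, not a consumer claim — that alternative is enough. The carve-out does not apply: the plaintiff resides in Norbourne, not Ashdora. Condition met.
  → The court has jurisdiction.
Courts with jurisdiction: the Thorndora Regional Court, the Superior Court of Thorndora, the Ashdora High Bench — 3 in total.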